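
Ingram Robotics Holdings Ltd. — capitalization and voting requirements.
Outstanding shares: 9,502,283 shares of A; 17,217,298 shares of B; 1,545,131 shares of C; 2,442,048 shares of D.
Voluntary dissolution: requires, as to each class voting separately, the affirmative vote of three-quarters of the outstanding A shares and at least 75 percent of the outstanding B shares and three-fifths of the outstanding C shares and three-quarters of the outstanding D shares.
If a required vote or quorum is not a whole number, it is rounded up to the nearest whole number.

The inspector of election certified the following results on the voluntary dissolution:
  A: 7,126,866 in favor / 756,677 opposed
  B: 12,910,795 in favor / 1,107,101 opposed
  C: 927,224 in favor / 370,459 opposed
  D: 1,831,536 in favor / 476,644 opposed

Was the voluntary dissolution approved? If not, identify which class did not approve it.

A: 3/4 of 9502283 = 7126712.25, rounded up to 7126713; 7,126,713 required, 7,126,866 in favor — approved.
B: 3/4 of 17217298 = 12912973.50, rounded up to 12912974; 12,912,974 required, 12,910,795 in favor — not approved.
C: 3/5 of 1545131 = 927078.60, rounded up to 927079; 927,079 required, 927,224 in favor — approved.
D: 3/4 of 2442048 = 1831536; 1,831,536 required, 1,831,536 in favor — approved.

Not approved — the B shares did not give the required vote.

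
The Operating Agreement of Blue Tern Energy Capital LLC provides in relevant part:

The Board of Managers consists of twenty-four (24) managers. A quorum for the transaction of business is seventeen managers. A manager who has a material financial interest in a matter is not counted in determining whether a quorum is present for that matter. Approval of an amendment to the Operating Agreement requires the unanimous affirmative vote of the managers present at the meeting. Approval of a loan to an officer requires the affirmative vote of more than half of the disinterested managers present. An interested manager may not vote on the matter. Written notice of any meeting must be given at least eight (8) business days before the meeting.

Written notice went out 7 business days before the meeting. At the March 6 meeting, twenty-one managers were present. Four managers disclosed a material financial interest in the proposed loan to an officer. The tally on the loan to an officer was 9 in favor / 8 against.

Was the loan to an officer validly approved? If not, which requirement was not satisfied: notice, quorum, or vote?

Notice: 7 business days given; 8 required (7 < 8). Not satisfied.
Quorum: 21 present, but the 4 interested managers do not count, leaving 17. Quorum is 17. Satisfied.
Vote: the loan to an officer requires a majority of the disinterested managers present (21 − 4 = 17). A majority of 17 is 9, so 9 affirmative votes are needed; 9 voted in favor. Satisfied.

Invalid — notice requirement not satisfied.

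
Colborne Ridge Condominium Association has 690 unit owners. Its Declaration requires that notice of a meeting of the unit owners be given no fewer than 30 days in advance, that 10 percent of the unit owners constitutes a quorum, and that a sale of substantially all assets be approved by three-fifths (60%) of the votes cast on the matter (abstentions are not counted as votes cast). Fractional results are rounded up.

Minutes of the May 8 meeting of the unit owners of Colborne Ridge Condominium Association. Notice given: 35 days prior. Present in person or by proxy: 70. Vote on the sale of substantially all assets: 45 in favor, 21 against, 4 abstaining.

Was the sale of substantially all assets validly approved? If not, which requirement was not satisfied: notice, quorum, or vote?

Valid — all requirements satisfied.

Notice: 35 days given; 30 required. Satisfied.
Quorum: 10% of 690 = 69; 70 present. Satisfied.
Vote: requires three-fifths of the votes cast (70 − 4 abstaining = 66); 3/5 of 66 = 39.60, rounded up to 40, so 40 needed; 45 in favor. Satisfied.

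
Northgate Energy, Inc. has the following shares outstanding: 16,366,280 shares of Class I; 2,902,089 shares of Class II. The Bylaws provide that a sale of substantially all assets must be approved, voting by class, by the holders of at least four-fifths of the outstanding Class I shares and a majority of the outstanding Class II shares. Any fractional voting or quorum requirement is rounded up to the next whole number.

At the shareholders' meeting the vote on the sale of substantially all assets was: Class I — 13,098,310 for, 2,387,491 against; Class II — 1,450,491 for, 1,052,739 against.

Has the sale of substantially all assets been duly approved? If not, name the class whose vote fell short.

Class I: 4/5 of 16366280 = 13093024; 13,093,024 required, 13,098,310 in favor — approved.
Class II: a majority of 2902089 is 1451045; 1,451,045 required, 1,450,491 in favor — not approved.

Not approved — the Class II shares did not give the required vote.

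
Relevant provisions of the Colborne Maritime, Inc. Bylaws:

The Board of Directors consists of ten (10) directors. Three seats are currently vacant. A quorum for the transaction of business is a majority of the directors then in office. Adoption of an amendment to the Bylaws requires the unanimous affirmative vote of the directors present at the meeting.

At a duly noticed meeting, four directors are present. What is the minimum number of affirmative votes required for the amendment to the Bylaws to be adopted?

4

The amendment to the Bylaws requires the unanimous vote of the directors present (4).
Unanimous means all 4.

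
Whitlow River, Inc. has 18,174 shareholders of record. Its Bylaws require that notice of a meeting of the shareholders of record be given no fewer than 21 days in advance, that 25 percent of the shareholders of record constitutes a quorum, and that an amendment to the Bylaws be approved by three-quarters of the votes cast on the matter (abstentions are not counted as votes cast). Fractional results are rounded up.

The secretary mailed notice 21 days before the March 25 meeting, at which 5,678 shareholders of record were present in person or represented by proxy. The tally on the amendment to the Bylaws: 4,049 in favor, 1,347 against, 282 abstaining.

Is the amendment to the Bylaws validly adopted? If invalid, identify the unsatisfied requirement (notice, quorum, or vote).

Valid — all requirements satisfied.

Notice: 21 days given; 21 required. Satisfied.
Quorum: 25% of 18,174 = 4,543.50, rounded up to 4,544; 5,678 present. Satisfied.
Vote: requires three-fourths of the votes cast (5,678 − 282 abstaining = 5,396); 3/4 of 5396 = 4047, so 4,047 needed; 4,049 in favor. Satisfied.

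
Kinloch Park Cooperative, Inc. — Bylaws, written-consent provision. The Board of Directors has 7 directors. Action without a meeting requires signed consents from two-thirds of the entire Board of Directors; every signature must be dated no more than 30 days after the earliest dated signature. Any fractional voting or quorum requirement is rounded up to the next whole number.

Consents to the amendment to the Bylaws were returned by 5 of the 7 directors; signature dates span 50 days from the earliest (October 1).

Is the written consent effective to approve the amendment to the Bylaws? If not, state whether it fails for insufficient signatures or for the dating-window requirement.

Not effective — dating-window requirement not satisfied.

Signatures required: two-thirds of 7 — 2/3 of 7 = 4.67, rounded up to 5, so 5 needed; 5 signed. Sufficient.
Dating window: the latest signature is 50 days after the earliest; the limit is 30 days. Outside the window.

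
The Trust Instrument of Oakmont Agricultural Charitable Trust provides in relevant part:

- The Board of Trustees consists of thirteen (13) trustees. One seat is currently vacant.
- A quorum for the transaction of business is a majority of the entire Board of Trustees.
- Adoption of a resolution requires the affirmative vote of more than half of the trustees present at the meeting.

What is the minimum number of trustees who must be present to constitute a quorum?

7

A majority of 13 is 7.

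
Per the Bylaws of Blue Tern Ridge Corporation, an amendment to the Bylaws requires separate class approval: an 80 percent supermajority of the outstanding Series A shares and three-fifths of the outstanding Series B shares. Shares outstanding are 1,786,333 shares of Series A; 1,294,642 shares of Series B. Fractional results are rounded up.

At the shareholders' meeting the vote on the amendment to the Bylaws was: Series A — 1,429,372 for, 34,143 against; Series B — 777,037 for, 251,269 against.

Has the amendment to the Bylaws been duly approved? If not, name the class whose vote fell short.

Approved — every class gave the required vote.

Series A: 4/5 of 1786333 = 1429066.40, rounded up to 1429067; 1,429,067 required, 1,429,372 in favor — approved.
Series B: 3/5 of 1294642 = 776785.20, rounded up to 776786; 776,786 required, 777,037 in favor — approved.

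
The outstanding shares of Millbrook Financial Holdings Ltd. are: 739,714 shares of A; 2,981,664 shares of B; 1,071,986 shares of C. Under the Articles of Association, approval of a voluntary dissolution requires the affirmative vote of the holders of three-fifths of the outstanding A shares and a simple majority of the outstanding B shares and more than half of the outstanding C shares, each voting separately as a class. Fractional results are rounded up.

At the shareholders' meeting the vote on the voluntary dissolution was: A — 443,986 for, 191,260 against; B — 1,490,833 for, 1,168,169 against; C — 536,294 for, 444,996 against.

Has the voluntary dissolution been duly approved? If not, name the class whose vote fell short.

Approved — every class gave the required vote.

A: 3/5 of 739714 = 443828.40, rounded up to 443829; 443,829 required, 443,986 in favor — approved.
B: a majority of 2981664 is 1490833; 1,490,833 required, 1,490,833 in favor — approved.
C: a majority of 1071986 is 535994; 535,994 required, 536,294 in favor — approved.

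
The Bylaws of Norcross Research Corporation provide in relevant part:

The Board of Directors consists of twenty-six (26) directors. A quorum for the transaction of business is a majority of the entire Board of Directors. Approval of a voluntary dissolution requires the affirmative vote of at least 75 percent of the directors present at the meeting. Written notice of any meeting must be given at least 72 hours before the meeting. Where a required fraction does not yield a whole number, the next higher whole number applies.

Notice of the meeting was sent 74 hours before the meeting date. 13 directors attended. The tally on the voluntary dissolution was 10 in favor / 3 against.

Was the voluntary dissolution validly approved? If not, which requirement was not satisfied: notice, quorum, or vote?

Notice: 74 hours given; 72 required (74 ≥ 72). Satisfied.
Quorum: 13 present; quorum is 14. Not satisfied.
Vote: the voluntary dissolution requires three-fourths of the directors present (13). 3/4 of 13 = 9.75, rounded up to 10, so 10 affirmative votes are needed; 10 voted in favor. Satisfied. (Moot — without a quorum no business can be validly transacted.)

Invalid — quorum requirement not satisfied.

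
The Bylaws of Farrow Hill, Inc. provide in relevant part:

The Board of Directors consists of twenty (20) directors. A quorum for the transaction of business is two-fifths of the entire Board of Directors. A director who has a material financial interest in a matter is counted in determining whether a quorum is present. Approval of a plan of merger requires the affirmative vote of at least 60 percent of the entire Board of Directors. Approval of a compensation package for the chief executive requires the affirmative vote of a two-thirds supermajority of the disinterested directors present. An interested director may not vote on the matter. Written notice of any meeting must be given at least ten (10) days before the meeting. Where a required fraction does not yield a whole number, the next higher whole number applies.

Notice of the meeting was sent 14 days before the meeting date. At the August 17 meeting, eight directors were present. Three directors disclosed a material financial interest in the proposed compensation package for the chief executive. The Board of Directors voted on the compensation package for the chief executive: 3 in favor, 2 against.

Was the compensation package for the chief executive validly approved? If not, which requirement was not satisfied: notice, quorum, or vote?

Invalid — vote requirement not satisfied.

Notice: 14 days given; 10 required (14 ≥ 10). Satisfied.
Quorum: 8 present (interested directors count toward quorum); quorum is 8. Satisfied.
Vote: the compensation package for the chief executive requires two-thirds of the disinterested directors present (8 − 3 = 5). 2/3 of 5 = 3.33, rounded up to 4, so 4 affirmative votes are needed; 3 voted in favor. Not satisfied.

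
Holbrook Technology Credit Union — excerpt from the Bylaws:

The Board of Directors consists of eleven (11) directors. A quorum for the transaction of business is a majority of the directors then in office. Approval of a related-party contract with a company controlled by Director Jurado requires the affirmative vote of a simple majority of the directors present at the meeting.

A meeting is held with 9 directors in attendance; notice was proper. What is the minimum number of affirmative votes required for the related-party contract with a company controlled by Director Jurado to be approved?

The related-party contract with a company controlled by Director Jurado requires a majority of the directors present (9).
A majority of 9 is 5.

5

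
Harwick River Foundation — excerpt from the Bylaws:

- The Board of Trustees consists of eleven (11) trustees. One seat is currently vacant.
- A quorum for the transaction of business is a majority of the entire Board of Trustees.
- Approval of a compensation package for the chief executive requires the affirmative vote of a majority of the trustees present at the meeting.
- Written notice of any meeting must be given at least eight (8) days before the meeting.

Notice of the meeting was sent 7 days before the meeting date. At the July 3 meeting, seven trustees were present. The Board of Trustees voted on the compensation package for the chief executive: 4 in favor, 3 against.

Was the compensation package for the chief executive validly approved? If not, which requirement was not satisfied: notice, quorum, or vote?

Invalid — notice requirement not satisfied.

Notice: 7 days given; 8 required (7 < 8). Not satisfied.
Quorum: 7 present; quorum is 6. Satisfied.
Vote: the compensation package for the chief executive requires a majority of the trustees present (7). A majority of 7 is 4, so 4 affirmative votes are needed; 4 voted in favor. Satisfied.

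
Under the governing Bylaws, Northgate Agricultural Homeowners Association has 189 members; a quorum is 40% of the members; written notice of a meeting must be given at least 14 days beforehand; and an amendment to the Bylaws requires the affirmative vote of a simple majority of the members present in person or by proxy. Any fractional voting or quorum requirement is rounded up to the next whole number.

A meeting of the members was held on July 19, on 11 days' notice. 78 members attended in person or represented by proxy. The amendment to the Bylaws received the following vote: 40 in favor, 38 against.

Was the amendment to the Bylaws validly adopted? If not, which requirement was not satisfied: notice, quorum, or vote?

Invalid — notice requirement not satisfied.

Notice: 11 days given; 14 required. Not satisfied.
Quorum: 40% of 189 = 75.60, rounded up to 76; 78 present. Satisfied.
Vote: requires a majority of those present (78); a majority of 78 is 40, so 40 needed; 40 in favor. Satisfied.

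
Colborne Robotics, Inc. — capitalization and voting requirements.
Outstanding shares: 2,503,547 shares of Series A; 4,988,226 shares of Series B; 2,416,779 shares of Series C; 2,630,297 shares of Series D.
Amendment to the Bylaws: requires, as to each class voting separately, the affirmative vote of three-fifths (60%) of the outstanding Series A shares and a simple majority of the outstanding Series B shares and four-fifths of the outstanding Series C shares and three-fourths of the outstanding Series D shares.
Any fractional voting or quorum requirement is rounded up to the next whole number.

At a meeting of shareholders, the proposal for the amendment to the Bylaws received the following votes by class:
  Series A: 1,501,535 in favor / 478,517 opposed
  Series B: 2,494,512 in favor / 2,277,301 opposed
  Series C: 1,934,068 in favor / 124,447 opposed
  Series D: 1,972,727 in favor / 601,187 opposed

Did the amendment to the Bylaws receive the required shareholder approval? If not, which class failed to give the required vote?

Series A: 3/5 of 2503547 = 1502128.20, rounded up to 1502129; 1,502,129 required, 1,501,535 in favor — not approved.
Series B: a majority of 4988226 is 2494114; 2,494,114 required, 2,494,512 in favor — approved.
Series C: 4/5 of 2416779 = 1933423.20, rounded up to 1933424; 1,933,424 required, 1,934,068 in favor — approved.
Series D: 3/4 of 2630297 = 1972722.75, rounded up to 1972723; 1,972,723 required, 1,972,727 in favor — approved.

Not approved — the Series A shares did not give the required vote.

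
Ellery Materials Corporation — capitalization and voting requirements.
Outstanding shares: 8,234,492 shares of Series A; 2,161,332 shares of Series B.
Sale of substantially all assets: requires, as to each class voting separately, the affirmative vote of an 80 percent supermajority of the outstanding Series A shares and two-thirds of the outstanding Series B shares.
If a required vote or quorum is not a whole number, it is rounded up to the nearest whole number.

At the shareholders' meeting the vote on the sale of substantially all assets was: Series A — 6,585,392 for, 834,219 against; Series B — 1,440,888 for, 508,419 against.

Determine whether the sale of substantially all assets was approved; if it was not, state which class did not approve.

Not approved — the Series A shares did not give the required vote.

Series A: 4/5 of 8234492 = 6587593.60, rounded up to 6587594; 6,587,594 required, 6,585,392 in favor — not approved.
Series B: 2/3 of 2161332 = 1440888; 1,440,888 required, 1,440,888 in favor — approved.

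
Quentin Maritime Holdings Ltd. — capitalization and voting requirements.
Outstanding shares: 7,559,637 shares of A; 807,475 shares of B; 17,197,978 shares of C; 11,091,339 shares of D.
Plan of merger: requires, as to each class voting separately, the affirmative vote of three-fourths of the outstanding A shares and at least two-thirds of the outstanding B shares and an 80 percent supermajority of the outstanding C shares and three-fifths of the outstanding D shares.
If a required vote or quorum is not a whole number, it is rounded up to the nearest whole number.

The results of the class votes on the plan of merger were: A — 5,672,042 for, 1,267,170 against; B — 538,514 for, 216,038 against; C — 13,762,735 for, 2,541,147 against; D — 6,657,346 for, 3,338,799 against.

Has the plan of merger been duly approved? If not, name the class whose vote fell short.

Approved — every class gave the required vote.

A: 3/4 of 7559637 = 5669727.75, rounded up to 5669728; 5,669,728 required, 5,672,042 in favor — approved.
B: 2/3 of 807475 = 538316.67, rounded up to 538317; 538,317 required, 538,514 in favor — approved.
C: 4/5 of 17197978 = 13758382.40, rounded up to 13758383; 13,758,383 required, 13,762,735 in favor — approved.
D: 3/5 of 11091339 = 6654803.40, rounded up to 6654804; 6,654,804 required, 6,657,346 in favor — approved.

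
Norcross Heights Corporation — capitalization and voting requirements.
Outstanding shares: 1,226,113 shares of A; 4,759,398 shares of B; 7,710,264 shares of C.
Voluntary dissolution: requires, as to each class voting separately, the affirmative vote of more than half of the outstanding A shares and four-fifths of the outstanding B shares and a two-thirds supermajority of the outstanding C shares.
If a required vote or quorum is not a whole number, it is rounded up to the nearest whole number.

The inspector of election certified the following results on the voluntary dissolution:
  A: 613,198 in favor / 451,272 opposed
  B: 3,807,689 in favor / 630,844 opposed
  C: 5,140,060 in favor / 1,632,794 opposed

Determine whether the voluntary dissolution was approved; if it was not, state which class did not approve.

A: a majority of 1226113 is 613057; 613,057 required, 613,198 in favor — approved.
B: 4/5 of 4759398 = 3807518.40, rounded up to 3807519; 3,807,519 required, 3,807,689 in favor — approved.
C: 2/3 of 7710264 = 5140176; 5,140,176 required, 5,140,060 in favor — not approved.

Not approved — the C shares did not give the required vote.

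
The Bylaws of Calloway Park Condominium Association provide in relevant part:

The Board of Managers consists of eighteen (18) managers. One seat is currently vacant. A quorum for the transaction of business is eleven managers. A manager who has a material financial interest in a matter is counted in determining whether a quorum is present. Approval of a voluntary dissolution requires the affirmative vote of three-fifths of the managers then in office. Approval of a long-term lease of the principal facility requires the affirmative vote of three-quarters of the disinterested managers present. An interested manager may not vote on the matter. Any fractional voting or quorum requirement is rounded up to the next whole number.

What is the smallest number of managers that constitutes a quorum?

11

The quorum is fixed at 11.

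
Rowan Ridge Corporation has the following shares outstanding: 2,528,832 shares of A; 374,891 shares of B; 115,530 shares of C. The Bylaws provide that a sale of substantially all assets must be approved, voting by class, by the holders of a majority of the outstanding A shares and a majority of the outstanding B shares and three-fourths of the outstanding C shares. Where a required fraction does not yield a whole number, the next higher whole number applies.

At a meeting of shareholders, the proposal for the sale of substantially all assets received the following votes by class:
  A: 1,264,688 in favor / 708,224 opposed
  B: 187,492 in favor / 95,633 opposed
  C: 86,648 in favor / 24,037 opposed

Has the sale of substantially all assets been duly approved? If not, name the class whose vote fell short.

A: a majority of 2528832 is 1264417; 1,264,417 required, 1,264,688 in favor — approved.
B: a majority of 374891 is 187446; 187,446 required, 187,492 in favor — approved.
C: 3/4 of 115530 = 86647.50, rounded up to 86648; 86,648 required, 86,648 in favor — approved.

Approved — every class gave the required vote.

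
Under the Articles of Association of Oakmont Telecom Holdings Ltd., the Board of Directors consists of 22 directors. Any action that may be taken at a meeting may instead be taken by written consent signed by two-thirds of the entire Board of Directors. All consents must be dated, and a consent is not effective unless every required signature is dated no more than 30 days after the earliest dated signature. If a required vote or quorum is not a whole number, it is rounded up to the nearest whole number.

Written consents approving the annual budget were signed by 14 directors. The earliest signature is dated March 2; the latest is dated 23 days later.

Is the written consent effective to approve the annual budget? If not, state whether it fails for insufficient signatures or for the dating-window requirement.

Signatures required: two-thirds of 22 — 2/3 of 22 = 14.67, rounded up to 15, so 15 needed; 14 signed. Insufficient.
Dating window: the latest signature is 23 days after the earliest; the limit is 30 days. Within the window.

Not effective — insufficient signatures.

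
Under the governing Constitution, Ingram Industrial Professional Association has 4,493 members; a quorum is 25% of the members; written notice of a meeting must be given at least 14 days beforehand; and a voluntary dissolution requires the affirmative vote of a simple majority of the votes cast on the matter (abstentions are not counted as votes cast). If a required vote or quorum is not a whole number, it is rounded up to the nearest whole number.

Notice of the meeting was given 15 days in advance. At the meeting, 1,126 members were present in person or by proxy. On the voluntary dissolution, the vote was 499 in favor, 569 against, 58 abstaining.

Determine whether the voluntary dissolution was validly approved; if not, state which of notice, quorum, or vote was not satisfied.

Invalid — vote requirement not satisfied.

Notice: 15 days given; 14 required. Satisfied.
Quorum: 25% of 4,493 = 1,123.25, rounded up to 1,124; 1,126 present. Satisfied.
Vote: requires a majority of the votes cast (1,126 − 58 abstaining = 1,068); a majority of 1068 is 535, so 535 needed; 499 in favor. Not satisfied.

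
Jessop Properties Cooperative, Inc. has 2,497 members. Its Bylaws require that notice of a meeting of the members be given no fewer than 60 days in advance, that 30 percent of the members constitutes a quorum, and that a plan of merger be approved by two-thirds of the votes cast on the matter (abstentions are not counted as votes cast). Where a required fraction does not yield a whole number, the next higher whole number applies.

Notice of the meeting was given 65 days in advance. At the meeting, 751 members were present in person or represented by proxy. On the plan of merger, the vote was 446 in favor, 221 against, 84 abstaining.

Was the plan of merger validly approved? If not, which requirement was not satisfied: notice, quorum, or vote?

Valid — all requirements satisfied.

Notice: 65 days given; 60 required. Satisfied.
Quorum: 30% of 2,497 = 749.10, rounded up to 750; 751 present. Satisfied.
Vote: requires two-thirds of the votes cast (751 − 84 abstaining = 667); 2/3 of 667 = 444.67, rounded up to 445, so 445 needed; 446 in favor. Satisfied.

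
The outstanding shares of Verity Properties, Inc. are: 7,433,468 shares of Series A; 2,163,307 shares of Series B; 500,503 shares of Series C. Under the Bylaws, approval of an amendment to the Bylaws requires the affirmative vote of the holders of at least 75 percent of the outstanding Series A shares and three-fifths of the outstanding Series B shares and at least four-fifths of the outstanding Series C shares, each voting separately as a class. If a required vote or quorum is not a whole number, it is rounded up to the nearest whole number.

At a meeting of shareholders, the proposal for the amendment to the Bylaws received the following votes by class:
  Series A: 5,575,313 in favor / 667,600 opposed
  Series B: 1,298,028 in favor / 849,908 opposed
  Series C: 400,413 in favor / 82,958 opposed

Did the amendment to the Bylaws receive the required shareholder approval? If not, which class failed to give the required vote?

Approved — every class gave the required vote.

Series A: 3/4 of 7433468 = 5575101; 5,575,101 required, 5,575,313 in favor — approved.
Series B: 3/5 of 2163307 = 1297984.20, rounded up to 1297985; 1,297,985 required, 1,298,028 in favor — approved.
Series C: 4/5 of 500503 = 400402.40, rounded up to 400403; 400,403 required, 400,413 in favor — approved.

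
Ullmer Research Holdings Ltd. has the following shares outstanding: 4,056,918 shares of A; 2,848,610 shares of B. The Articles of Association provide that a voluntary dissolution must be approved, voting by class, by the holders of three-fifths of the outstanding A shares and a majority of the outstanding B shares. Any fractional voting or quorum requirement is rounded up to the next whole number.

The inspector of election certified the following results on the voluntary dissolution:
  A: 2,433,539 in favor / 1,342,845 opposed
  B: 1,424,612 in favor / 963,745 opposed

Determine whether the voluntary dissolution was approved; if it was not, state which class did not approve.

A: 3/5 of 4056918 = 2434150.80, rounded up to 2434151; 2,434,151 required, 2,433,539 in favor — not approved.
B: a majority of 2848610 is 1424306; 1,424,306 required, 1,424,612 in favor — approved.

Not approved — the A shares did not give the required vote.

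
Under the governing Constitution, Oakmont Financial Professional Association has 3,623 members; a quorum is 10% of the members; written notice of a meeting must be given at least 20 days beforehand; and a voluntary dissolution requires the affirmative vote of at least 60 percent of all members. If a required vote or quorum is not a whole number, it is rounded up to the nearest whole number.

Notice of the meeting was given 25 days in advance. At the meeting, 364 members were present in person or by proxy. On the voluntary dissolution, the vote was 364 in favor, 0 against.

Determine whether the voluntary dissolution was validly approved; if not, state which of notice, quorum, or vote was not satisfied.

Notice: 25 days given; 20 required. Satisfied.
Quorum: 10% of 3,623 = 362.30, rounded up to 363; 364 present. Satisfied.
Vote: requires three-fifths of all members (3,623); 3/5 of 3623 = 2173.80, rounded up to 2174, so 2,174 needed; 364 in favor. Not satisfied.

Invalid — vote requirement not satisfied.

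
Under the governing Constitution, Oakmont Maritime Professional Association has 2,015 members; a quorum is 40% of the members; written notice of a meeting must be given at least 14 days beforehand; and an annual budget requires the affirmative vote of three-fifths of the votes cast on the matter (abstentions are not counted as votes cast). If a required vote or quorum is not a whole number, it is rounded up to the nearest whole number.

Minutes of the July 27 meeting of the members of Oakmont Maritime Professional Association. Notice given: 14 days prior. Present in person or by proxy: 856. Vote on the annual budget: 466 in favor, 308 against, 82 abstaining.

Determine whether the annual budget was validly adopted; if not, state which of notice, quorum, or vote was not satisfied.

Notice: 14 days given; 14 required. Satisfied.
Quorum: 40% of 2,015 = 806; 856 present. Satisfied.
Vote: requires three-fifths of the votes cast (856 − 82 abstaining = 774); 3/5 of 774 = 464.40, rounded up to 465, so 465 needed; 466 in favor. Satisfied.

Valid — all requirements satisfied.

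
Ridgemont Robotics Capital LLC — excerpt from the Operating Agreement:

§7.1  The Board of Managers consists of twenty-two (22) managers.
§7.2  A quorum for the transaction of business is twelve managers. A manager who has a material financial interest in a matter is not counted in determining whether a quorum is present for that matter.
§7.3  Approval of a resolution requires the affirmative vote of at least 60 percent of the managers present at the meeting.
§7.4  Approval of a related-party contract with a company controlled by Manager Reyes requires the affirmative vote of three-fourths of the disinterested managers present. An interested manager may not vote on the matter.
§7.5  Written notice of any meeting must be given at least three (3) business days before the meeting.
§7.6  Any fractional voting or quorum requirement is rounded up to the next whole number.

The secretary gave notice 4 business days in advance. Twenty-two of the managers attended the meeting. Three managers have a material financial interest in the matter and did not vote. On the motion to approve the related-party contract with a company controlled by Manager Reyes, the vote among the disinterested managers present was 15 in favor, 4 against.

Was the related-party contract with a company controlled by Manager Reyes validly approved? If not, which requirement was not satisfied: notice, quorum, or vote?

Notice: 4 business days given; 3 required (4 ≥ 3). Satisfied.
Quorum: 22 present, but the 3 interested managers do not count, leaving 19. Quorum is 12. Satisfied.
Vote: the related-party contract with a company controlled by Manager Reyes requires three-fourths of the disinterested managers present (22 − 3 = 19). 3/4 of 19 = 14.25, rounded up to 15, so 15 affirmative votes are needed; 15 voted in favor. Satisfied.

Valid — all requirements satisfied.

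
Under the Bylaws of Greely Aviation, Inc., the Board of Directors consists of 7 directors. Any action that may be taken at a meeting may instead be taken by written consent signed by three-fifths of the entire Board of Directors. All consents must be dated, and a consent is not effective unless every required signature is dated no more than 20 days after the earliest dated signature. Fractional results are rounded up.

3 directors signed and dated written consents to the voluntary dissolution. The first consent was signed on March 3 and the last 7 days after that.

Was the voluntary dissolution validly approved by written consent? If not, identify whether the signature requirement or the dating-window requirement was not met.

Not effective — insufficient signatures.

Signatures required: three-fifths of 7 — 3/5 of 7 = 4.20, rounded up to 5, so 5 needed; 3 signed. Insufficient.
Dating window: the latest signature is 7 days after the earliest; the limit is 20 days. Within the window.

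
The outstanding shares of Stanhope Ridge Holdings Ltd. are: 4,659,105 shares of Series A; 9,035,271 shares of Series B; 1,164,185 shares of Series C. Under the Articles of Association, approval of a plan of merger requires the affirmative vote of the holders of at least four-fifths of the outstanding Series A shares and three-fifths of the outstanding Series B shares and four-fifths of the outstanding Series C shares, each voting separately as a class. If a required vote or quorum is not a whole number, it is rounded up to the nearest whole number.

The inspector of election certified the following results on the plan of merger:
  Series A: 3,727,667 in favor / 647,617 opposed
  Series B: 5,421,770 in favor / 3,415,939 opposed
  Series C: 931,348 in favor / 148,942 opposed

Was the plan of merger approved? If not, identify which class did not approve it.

Series A: 4/5 of 4659105 = 3727284; 3,727,284 required, 3,727,667 in favor — approved.
Series B: 3/5 of 9035271 = 5421162.60, rounded up to 5421163; 5,421,163 required, 5,421,770 in favor — approved.
Series C: 4/5 of 1164185 = 931348; 931,348 required, 931,348 in favor — approved.

Approved — every class gave the required vote.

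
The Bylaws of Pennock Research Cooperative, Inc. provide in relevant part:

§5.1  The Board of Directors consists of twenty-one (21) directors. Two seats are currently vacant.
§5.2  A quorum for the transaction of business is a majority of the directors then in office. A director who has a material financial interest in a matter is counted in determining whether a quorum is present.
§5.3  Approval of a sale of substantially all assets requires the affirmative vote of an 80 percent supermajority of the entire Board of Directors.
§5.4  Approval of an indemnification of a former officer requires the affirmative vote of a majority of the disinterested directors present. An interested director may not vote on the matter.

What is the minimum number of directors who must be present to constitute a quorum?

A majority of 19 is 10.

10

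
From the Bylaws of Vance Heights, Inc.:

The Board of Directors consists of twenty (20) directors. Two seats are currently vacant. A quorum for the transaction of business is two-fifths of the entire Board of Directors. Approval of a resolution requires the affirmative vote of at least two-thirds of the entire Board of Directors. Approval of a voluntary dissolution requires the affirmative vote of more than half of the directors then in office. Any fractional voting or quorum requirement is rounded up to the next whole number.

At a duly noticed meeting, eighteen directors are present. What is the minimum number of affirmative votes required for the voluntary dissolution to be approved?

The voluntary dissolution requires a majority of the directors then in office (18).
A majority of 18 is 10.

10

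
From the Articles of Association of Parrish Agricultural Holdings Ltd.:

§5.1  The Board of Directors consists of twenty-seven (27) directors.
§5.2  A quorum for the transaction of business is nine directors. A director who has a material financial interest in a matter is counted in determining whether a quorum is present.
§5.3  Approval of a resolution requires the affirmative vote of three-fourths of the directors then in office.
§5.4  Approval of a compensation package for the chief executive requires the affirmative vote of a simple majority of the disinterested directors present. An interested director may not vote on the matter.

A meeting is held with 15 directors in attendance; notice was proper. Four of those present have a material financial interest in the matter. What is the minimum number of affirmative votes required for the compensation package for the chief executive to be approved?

The compensation package for the chief executive requires a majority of the disinterested directors present (15 − 4 = 11).
A majority of 11 is 6.

6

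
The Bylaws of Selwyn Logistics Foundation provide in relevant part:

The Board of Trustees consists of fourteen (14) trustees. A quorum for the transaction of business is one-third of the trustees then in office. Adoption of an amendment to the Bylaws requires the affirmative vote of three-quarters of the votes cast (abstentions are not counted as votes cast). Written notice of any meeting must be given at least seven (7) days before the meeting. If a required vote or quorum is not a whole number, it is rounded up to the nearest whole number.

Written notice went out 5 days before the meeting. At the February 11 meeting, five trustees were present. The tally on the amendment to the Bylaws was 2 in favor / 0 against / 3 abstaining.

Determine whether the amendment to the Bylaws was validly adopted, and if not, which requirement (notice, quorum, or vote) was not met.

Notice: 5 days given; 7 required (5 < 7). Not satisfied.
Quorum: 5 present; quorum is 5. Satisfied.
Vote: the amendment to the Bylaws requires three-fourths of the votes cast (5 present − 3 abstaining = 2). 3/4 of 2 = 1.50, rounded up to 2, so 2 affirmative votes are needed; 2 voted in favor. Satisfied.

Invalid — notice requirement not satisfied.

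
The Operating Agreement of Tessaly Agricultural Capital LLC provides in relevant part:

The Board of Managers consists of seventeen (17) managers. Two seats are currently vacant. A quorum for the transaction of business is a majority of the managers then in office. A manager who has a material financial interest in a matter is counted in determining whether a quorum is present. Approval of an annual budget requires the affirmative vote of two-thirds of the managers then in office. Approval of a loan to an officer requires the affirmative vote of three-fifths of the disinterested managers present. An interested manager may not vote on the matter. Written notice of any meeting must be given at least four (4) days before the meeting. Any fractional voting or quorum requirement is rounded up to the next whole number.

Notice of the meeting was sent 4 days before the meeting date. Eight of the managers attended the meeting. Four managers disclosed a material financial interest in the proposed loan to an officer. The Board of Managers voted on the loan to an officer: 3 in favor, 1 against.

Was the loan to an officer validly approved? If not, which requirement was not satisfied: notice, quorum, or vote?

Notice: 4 days given; 4 required (4 ≥ 4). Satisfied.
Quorum: 8 present (interested managers count toward quorum); quorum is 8. Satisfied.
Vote: the loan to an officer requires three-fifths of the disinterested managers present (8 − 4 = 4). 3/5 of 4 = 2.40, rounded up to 3, so 3 affirmative votes are needed; 3 voted in favor. Satisfied.

Valid — all requirements satisfied.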